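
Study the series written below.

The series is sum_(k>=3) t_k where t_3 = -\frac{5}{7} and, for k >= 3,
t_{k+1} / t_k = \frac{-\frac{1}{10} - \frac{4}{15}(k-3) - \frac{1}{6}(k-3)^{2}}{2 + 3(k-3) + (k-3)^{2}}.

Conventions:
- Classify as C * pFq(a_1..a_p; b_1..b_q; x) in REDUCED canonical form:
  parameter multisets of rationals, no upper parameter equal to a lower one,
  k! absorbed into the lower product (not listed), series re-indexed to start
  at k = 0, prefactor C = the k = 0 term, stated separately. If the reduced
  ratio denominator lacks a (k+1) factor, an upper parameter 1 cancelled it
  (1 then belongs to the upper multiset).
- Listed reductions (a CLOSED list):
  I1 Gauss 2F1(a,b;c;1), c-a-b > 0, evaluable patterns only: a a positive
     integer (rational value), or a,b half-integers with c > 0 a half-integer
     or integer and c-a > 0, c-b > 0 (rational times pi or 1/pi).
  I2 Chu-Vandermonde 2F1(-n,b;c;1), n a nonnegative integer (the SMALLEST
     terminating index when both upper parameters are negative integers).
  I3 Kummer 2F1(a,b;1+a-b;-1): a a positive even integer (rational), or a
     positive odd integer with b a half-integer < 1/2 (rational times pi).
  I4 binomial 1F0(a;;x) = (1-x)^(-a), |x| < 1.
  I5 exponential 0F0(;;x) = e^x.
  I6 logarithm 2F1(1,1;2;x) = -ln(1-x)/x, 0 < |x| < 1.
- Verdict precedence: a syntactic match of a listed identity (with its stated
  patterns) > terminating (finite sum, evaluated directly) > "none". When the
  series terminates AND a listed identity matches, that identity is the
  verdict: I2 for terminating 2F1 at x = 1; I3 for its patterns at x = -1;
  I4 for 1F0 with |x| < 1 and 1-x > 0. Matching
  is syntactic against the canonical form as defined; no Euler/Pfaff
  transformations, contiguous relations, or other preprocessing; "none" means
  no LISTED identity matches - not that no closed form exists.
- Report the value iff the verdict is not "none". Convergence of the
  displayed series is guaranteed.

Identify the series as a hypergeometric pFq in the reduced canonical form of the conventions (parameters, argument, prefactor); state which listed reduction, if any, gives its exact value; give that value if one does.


This is -\frac{5}{7} * 2F1(\frac{3}{5}, 1; 2; -\frac{1}{6}) in reduced canonical form. Verdict: none. No listed pattern accepts 2F1(\frac{3}{5}, 1; 2; -\frac{1}{6}).

The tell: from the first term -\frac{5}{7}: the expanded ratio factors over Q; C = -5/7, roots give parameters.
Ratio: r(k) = -\frac{1}{6} * (k+\frac{3}{5}) (k+1) / [(k+2) (k+1)] - rational in k, leading ratio -\frac{1}{6}; with t_0 = -\frac{5}{7}, classification follows.


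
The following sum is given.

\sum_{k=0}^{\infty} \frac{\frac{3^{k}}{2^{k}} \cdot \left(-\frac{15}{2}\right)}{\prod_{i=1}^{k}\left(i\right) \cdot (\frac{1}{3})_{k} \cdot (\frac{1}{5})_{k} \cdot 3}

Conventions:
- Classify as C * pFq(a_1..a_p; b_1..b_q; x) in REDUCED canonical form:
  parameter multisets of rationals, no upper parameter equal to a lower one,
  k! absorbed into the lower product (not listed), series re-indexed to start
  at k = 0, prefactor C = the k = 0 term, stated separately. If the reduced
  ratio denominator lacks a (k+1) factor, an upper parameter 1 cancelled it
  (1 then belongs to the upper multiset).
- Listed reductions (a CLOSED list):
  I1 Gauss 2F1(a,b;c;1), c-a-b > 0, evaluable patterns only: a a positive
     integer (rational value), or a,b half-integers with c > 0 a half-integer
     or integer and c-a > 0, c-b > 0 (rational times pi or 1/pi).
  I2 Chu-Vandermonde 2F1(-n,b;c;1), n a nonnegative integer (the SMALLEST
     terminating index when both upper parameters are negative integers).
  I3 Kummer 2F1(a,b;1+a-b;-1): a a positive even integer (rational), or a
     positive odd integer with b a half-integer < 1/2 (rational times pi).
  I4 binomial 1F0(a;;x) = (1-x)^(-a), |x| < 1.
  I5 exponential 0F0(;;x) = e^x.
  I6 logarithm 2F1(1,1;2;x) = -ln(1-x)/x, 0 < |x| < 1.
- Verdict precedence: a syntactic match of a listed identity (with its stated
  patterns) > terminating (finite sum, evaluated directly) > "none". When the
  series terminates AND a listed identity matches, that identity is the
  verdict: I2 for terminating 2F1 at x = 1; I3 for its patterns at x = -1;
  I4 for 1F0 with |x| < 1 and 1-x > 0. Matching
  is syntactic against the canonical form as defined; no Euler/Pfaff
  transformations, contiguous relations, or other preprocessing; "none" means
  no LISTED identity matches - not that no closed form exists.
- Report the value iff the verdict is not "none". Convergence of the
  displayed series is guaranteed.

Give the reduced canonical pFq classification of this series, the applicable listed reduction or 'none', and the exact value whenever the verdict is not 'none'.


The tell: from the first term -\frac{5}{2}: the product of the first k integers (C = -5/2, x = 3/2) is k!.
Ratio: r(k) = \frac{3}{2} * 1 / [(k+\frac{1}{5}) (k+\frac{1}{3}) (k+1)] - rational in k. x = \frac{3}{2}; t_0 = -\frac{5}{2}; negate the roots.

Classification (C = -\frac{5}{2}): 0F2 with upper {-}, lower {\frac{1}{5}, \frac{1}{3}}, argument x = \frac{3}{2}. Verdict: none. Every listed pattern misses the 0F2 form at \frac{3}{2}, upper {-}.


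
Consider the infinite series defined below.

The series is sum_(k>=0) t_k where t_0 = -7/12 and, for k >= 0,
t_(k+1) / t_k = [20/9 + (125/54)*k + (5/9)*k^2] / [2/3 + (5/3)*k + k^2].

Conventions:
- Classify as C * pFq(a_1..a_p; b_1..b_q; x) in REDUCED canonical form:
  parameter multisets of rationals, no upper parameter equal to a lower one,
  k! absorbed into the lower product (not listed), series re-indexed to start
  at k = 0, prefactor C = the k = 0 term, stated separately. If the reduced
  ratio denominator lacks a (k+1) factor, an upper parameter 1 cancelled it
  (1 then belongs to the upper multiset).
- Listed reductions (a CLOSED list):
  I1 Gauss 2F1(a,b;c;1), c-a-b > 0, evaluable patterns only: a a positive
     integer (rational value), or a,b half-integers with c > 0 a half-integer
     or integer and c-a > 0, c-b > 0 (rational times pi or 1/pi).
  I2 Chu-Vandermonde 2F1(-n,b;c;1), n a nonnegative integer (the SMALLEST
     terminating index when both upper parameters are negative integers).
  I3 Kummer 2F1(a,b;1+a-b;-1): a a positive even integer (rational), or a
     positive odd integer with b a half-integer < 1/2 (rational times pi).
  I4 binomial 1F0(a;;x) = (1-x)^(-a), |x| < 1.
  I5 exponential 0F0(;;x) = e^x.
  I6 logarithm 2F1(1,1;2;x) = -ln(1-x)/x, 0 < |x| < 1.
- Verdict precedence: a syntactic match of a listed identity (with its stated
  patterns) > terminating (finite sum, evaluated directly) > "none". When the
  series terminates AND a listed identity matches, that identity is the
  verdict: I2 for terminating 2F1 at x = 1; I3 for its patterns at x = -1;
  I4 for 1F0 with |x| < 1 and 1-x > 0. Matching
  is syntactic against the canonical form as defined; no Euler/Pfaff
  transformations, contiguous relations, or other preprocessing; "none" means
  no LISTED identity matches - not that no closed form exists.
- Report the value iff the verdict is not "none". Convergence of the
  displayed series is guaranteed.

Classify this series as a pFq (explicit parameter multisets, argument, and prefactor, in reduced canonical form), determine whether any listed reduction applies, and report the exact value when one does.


x = 5/9 here; the reduced form reads 2F1, upper {3/2, 8/3}, lower {2/3}, C = -7/12. Verdict: none. Every listed pattern misses the 2F1 form at 5/9, upper {3/2, 8/3}.

First insight: t_0 = -7/12 here, and roots of the ratio polynomials (C = -7/12) are the negated parameters.
Adjacent-term ratio: r(k) = (5/9) * (k+3/2) (k+8/3) / [(k+2/3) (k+1)] - rational in k, leading ratio (5/9); with t_0 = -7/12, classification follows.


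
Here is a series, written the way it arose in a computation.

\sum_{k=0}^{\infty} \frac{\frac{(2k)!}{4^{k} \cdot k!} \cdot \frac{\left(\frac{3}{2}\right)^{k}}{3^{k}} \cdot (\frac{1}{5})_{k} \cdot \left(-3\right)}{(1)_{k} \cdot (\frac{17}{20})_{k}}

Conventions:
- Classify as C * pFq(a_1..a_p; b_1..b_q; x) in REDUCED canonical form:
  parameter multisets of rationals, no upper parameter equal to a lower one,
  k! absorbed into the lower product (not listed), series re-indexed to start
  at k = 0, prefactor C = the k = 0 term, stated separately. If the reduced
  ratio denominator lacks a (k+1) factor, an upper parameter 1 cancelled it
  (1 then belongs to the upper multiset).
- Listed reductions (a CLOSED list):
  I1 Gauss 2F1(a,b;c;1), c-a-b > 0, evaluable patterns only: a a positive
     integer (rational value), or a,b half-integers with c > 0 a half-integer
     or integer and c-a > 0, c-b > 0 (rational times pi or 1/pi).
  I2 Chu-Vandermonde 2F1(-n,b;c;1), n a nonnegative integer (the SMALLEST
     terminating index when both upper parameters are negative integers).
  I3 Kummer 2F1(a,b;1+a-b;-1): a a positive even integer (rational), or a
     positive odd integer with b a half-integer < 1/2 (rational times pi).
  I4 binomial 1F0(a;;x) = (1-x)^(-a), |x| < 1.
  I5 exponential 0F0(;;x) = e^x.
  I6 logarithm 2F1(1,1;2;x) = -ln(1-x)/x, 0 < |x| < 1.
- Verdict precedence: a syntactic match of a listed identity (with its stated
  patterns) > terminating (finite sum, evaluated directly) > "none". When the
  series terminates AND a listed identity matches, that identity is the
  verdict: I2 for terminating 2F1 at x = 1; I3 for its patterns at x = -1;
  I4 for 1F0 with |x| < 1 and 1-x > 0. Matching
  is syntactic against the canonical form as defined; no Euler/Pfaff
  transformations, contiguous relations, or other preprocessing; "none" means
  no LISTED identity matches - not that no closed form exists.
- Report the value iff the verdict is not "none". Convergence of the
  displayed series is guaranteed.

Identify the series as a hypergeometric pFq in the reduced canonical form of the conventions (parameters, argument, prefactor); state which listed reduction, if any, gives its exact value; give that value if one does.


x = \frac{1}{2} here; the reduced form reads 2F1, upper {\frac{1}{5}, \frac{1}{2}}, lower {\frac{17}{20}}, C = -3. Verdict: none - this 2F1 at x = \frac{1}{2} matches no listed pattern, and upper {\frac{1}{5}, \frac{1}{2}} holds no stopper.

The tell: t_0 being -3, (1)_k (prefactor -3) is k! itself.
Term ratio: r(k) = \frac{1}{2} * (k+\frac{1}{5}) (k+\frac{1}{2}) / [(k+\frac{17}{20}) (k+1)] - rational in k. x = \frac{1}{2}; t_0 = -3; negate the roots.


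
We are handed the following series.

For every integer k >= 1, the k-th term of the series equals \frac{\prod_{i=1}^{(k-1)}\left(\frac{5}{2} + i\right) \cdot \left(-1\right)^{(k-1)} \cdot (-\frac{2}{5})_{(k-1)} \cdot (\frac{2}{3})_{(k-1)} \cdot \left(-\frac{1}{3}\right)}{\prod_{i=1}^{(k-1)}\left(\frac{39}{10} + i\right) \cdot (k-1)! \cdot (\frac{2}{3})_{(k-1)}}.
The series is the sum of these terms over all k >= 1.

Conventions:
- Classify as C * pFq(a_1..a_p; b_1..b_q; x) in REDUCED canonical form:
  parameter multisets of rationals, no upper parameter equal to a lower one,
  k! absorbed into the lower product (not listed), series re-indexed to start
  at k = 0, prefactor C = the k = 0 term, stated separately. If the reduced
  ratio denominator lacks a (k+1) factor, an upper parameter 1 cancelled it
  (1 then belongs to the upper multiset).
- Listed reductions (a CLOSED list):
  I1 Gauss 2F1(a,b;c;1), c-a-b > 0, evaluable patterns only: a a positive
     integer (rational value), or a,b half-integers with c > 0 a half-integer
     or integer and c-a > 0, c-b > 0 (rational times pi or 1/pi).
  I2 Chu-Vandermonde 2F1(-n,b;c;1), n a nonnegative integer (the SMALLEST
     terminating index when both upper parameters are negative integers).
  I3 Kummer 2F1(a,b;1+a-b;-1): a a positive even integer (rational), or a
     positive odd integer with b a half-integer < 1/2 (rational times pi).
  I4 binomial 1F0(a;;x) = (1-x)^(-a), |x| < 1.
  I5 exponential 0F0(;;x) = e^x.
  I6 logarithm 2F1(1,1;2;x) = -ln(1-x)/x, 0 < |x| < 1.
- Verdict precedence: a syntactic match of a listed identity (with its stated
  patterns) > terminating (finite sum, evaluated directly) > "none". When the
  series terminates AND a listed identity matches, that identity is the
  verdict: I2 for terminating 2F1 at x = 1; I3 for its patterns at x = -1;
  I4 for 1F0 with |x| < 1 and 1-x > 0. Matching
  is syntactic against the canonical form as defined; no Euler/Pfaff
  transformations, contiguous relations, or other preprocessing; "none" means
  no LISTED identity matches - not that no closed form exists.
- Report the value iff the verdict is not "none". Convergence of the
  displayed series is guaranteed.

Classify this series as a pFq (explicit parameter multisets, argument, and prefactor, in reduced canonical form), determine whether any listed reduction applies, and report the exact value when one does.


Classification (C = -\frac{1}{3}): 2F1 with upper {-\frac{2}{5}, \frac{7}{2}}, lower {\frac{49}{10}}, argument x = -1. Verdict: none - this 2F1 at x = -1 matches no listed pattern, and upper {-\frac{2}{5}, \frac{7}{2}} holds no stopper.

Key observation: from the first term -\frac{1}{3}: the running product (prefactor -1/3) telescopes to a rising factorial.
Adjacent-term ratio: r(k) = -1 * (k-\frac{2}{5}) (k+\frac{7}{2}) / [(k+\frac{49}{10}) (k+1)] - rational in k, leading ratio -1; with t_0 = -\frac{1}{3}, classification follows.


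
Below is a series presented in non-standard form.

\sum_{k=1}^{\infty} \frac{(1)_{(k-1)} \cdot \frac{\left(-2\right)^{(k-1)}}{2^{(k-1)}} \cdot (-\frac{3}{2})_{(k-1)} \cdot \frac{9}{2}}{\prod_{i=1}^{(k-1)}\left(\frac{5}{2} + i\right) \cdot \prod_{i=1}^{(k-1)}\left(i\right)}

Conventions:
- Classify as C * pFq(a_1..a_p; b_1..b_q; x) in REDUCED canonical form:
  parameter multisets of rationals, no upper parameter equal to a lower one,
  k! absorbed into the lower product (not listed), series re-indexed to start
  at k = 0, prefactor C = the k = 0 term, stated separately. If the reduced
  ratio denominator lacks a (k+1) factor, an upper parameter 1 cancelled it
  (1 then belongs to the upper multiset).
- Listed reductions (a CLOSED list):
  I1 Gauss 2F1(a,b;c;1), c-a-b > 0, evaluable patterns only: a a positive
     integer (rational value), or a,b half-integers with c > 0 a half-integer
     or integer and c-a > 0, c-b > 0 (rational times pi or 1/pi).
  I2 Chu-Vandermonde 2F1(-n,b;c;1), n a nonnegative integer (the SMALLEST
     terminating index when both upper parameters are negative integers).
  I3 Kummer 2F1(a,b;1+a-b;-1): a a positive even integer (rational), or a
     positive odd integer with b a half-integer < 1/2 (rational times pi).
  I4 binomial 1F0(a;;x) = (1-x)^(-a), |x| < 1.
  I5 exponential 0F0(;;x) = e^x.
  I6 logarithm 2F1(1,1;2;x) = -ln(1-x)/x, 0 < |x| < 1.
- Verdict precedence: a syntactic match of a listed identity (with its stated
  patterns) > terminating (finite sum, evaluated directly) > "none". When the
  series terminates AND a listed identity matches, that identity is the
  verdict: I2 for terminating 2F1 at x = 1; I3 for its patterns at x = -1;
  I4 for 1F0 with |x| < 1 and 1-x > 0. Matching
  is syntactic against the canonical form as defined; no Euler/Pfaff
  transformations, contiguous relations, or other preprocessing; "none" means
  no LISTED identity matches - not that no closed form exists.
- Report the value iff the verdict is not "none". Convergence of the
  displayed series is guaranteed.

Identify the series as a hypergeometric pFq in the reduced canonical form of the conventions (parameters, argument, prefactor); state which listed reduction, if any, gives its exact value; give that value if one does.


Canonical form: C = \frac{9}{2} times 2F1 with upper {-\frac{3}{2}, 1}, lower {\frac{7}{2}}, x = -1. Verdict: Kummer (I3) applies (x = -1; c = \frac{7}{2} equals 1+a-b for upper {-\frac{3}{2}, 1}: listed pattern). Value: \frac{135}{64} \cdot \pi.

First insight: from the first term \frac{9}{2}: the lower running product (prefactor 9/2) is a rising factorial.
Term ratio: r(k) = -1 * (k-\frac{3}{2}) (k+1) / [(k+\frac{7}{2}) (k+1)] - rational in k, leading ratio -1; with t_0 = \frac{9}{2}, classification follows.


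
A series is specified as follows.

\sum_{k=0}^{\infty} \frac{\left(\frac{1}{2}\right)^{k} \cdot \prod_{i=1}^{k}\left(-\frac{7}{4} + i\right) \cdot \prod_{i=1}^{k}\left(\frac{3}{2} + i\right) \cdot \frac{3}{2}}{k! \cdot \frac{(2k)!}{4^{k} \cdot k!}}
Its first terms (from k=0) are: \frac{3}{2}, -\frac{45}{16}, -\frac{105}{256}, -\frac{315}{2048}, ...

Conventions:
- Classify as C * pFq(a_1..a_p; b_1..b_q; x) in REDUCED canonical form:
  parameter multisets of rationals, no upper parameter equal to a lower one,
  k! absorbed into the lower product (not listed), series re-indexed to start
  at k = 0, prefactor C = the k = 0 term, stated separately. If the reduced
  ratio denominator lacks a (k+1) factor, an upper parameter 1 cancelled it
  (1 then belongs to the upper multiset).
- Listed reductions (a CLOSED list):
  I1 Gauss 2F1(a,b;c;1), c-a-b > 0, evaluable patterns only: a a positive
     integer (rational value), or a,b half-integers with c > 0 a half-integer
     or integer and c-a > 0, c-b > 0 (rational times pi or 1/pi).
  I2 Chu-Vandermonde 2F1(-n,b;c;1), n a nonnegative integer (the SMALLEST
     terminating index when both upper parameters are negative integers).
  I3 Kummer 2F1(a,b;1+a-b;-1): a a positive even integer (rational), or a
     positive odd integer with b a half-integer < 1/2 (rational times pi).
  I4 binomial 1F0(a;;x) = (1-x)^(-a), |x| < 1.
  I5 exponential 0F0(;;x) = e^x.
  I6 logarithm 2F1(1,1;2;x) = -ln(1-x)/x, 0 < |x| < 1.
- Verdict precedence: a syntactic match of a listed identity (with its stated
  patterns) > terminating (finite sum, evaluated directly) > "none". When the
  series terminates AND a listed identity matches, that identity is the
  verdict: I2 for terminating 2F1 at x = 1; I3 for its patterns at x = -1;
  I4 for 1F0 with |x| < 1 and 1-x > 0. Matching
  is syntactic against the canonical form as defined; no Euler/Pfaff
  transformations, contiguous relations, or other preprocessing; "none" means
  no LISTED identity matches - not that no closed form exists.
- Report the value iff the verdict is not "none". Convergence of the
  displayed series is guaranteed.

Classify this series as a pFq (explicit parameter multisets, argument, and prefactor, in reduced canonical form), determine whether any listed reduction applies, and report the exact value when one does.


This is \frac{3}{2} * 2F1(-\frac{3}{4}, \frac{5}{2}; \frac{1}{2}; \frac{1}{2}) in reduced canonical form. Verdict: none. Every listed pattern misses the 2F1 form at \frac{1}{2}, upper {-\frac{3}{4}, \frac{5}{2}}.

The tell: from the first term \frac{3}{2}: the running product (C = 3/2, x = 1/2) telescopes to a rising factorial.
Ratio: r(k) = \frac{1}{2} * (k-\frac{3}{4}) (k+\frac{5}{2}) / [(k+\frac{1}{2}) (k+1)] ; factor over Q: parameters, x = \frac{1}{2}, and C = \frac{3}{2}.


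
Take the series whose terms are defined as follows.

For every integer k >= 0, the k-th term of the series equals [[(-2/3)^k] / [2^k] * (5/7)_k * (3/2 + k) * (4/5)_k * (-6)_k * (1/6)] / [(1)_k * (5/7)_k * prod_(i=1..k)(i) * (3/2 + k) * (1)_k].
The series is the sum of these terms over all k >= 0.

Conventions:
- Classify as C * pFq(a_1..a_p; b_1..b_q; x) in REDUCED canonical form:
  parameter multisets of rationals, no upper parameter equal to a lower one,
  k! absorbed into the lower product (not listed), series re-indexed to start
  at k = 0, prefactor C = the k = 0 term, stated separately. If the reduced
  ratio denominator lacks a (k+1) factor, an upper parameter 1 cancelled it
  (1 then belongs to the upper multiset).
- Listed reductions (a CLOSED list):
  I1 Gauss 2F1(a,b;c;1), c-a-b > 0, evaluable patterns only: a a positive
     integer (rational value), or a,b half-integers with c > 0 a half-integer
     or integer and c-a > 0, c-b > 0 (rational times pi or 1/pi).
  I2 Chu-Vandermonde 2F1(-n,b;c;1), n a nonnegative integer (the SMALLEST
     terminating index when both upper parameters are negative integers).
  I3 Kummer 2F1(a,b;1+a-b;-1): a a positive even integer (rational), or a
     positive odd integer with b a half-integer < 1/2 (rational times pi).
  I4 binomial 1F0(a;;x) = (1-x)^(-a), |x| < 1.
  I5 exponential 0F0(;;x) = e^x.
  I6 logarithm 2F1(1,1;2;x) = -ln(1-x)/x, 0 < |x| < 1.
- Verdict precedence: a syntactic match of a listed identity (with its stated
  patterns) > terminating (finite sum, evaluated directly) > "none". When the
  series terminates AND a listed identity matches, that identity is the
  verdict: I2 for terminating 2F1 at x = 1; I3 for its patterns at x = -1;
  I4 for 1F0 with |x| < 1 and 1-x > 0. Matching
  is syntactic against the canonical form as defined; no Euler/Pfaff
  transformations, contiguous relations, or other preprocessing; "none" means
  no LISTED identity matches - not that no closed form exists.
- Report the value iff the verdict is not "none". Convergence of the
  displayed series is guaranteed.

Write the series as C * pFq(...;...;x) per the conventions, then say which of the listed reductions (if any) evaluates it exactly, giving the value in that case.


With C = 1/6: the canonical form is 2F2(-6, 4/5; 1, 1; -1/3). Verdict: terminating - upper parameter -6 makes this a finite sum (last index 6), evaluated exactly. Sum: 22471535179/41006250000.

Structural cue: x = (-1/3) and the two k-th powers (prefactor 1/6) combine into one argument.
Adjacent-term ratio: r(k) = (-1/3) * (k-6) (k+4/5) / [(k+1) (k+1) (k+1)] - poly over poly, x = (-1/3) from leading terms; C = 1/6 at k = 0.


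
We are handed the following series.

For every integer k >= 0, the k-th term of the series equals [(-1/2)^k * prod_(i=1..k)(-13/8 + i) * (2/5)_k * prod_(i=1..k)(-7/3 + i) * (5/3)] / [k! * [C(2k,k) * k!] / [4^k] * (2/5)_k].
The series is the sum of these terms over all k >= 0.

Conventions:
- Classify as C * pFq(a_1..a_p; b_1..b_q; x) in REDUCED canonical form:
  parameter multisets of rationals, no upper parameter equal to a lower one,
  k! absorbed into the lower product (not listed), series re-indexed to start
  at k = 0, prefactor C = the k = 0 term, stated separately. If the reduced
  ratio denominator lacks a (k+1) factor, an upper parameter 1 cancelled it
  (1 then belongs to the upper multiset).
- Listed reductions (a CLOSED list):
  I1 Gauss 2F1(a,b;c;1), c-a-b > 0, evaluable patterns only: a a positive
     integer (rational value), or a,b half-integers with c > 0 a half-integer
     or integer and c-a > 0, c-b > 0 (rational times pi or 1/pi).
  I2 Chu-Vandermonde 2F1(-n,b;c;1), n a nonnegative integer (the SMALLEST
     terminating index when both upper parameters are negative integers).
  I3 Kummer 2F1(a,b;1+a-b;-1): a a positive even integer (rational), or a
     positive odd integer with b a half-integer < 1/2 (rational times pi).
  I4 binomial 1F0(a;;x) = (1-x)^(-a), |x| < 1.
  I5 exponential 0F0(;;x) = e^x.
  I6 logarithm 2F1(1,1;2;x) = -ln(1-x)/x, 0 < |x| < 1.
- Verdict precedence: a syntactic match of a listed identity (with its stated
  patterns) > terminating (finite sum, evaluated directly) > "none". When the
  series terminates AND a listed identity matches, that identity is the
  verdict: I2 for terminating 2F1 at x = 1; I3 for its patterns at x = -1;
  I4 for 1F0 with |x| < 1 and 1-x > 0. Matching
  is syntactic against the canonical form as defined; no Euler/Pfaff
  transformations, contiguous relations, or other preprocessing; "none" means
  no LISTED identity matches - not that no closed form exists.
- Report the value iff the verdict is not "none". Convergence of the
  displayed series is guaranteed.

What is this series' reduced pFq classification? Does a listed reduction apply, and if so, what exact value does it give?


This is 5/3 * 2F1(-4/3, -5/8; 1/2; -1/2) in reduced canonical form. Verdict: none here - no I1-I6 shape fits x = -1/2 with lower {1/2}.

First insight: t_0 being 5/3, the running product (C = 5/3, x = -1/2) telescopes to a rising factorial.
Step ratio: r(k) = (-1/2) * (k-4/3) (k-5/8) / [(k+1/2) (k+1)] - rational in k. x = (-1/2); t_0 = 5/3; negate the roots.


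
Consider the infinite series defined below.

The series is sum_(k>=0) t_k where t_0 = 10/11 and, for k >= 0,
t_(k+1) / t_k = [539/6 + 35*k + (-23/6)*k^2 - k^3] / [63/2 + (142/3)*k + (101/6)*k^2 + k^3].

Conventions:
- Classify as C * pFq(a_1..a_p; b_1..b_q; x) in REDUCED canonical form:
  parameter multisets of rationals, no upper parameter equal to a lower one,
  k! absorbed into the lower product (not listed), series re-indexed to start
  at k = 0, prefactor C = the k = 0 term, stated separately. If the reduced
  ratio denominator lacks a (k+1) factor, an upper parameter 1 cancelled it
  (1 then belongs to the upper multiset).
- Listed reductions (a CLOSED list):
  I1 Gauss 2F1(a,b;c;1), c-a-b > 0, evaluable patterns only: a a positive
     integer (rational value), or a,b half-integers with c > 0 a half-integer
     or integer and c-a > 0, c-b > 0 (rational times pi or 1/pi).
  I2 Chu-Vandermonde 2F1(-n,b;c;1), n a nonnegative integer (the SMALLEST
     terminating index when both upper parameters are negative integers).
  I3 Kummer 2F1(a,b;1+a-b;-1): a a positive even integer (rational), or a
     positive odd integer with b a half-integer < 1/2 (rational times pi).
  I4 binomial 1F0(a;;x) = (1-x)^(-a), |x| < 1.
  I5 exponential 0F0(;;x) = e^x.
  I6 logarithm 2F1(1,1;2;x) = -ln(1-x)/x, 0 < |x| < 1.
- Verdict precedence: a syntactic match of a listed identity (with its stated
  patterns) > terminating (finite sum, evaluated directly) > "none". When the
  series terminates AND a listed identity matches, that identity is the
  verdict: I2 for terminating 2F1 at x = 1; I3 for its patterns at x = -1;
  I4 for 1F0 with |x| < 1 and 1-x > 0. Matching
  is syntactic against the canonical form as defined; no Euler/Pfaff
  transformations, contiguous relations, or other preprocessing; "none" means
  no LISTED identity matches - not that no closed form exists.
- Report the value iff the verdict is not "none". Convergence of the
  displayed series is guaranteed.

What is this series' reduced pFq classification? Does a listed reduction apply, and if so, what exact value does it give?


Key observation: t_0 being 10/11, roots of the ratio polynomials (C = 10/11) are the negated parameters.
Adjacent-term ratio: r(k) = (-1) * (k-11/2) (k+7) / [(k+27/2) (k+1)] ; factor over Q: parameters, x = (-1), and C = 10/11.

At argument -1: a 2F1 with upper {-11/2, 7}, lower {27/2}, scaled by C = 10/11. Verdict: the Kummer evaluation I3 matches (x = -1; c = 27/2 equals 1+a-b for upper {-11/2, 7}: listed pattern). Its exact value is (422524375/134217728) * pi.


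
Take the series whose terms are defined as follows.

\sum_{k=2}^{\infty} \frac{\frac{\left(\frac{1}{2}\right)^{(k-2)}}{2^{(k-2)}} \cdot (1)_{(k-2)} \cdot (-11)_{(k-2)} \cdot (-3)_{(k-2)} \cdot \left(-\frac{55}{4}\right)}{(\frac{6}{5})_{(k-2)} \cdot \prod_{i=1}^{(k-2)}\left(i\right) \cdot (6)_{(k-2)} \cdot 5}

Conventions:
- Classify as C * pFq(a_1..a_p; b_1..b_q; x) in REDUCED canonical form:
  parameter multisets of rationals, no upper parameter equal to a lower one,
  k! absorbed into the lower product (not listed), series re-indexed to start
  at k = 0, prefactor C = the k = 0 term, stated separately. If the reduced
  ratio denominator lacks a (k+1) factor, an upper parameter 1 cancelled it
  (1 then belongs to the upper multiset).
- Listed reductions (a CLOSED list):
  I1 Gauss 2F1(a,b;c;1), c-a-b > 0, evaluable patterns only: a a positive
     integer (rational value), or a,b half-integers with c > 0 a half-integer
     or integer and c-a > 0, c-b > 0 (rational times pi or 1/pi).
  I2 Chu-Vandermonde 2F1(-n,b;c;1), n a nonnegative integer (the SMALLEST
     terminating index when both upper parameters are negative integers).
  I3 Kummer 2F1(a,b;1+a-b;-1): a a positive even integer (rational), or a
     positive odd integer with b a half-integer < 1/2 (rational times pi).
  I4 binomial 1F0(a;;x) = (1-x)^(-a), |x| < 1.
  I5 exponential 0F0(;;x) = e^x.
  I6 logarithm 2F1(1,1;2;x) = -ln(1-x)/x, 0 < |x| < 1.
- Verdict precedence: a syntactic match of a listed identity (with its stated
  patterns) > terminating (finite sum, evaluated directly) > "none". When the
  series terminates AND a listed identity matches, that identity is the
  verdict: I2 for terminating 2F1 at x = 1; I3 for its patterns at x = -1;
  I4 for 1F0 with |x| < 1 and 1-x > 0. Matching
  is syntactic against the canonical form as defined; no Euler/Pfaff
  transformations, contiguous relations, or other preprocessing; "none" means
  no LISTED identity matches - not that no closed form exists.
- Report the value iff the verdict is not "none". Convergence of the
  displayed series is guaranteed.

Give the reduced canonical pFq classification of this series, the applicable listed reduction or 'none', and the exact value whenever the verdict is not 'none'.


Prefactor -\frac{11}{4}, argument \frac{1}{4}: 3F2 with upper {-11, -3, 1} over lower {\frac{6}{5}, 6}. Verdict: terminating - the sum ends at index 3 because -3 is a negative integer; exact evaluation follows. Hence: -\frac{1608849}{229376}.

First insight: x = \frac{1}{4} and the constant factors (C = -11/4, x = 1/4) combine into one prefactor.
Consecutive-term ratio: r(k) = \frac{1}{4} * (k-11) (k-3) (k+1) / [(k+\frac{6}{5}) (k+6) (k+1)] - rational in k, leading ratio \frac{1}{4}; with t_0 = -\frac{11}{4}, classification follows.


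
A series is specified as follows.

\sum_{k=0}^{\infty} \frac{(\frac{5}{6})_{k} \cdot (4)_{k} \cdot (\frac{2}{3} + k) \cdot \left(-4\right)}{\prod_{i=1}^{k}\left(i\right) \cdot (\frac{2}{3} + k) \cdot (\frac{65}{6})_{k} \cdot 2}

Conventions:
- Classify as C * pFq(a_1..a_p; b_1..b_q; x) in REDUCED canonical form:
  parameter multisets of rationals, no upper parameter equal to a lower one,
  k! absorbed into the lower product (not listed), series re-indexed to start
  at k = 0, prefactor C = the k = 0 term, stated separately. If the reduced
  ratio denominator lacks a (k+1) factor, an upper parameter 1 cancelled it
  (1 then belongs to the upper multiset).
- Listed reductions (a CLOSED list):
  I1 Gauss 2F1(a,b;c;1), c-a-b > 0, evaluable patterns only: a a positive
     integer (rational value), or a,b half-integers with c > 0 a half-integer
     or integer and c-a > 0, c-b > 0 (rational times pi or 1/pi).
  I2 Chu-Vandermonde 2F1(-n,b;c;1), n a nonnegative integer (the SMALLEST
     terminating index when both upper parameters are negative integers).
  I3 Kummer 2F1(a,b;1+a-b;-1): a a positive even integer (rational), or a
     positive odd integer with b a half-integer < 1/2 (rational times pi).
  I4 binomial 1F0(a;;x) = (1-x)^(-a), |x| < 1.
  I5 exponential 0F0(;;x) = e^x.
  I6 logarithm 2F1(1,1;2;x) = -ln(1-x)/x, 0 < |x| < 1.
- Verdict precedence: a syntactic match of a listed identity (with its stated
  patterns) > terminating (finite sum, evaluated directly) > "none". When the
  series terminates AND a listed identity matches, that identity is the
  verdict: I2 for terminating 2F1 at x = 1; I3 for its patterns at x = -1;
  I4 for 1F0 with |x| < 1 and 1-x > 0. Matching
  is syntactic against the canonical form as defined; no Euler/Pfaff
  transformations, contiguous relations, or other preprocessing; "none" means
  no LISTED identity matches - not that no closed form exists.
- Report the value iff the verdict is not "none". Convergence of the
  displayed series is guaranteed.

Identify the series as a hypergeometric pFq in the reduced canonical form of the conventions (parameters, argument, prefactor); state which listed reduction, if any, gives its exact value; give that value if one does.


This is -2 * 2F1(\frac{5}{6}, 4; \frac{65}{6}; 1) in reduced canonical form. Verdict: this is Gauss (I1, integer-parameter pattern) (x = 1: the Gamma ratio telescopes since c-a-b = 6 > 0 and a = 4 in Z>0). Sum: -\frac{6025729}{1959552}.

Key observation: from the first term -2: the factor k + 2/3 cancels (top and bottom), leaving C = -2.
Adjacent-term ratio: r(k) = 1 * (k+\frac{5}{6}) (k+4) / [(k+\frac{65}{6}) (k+1)] - rational in k. x = 1; t_0 = -2; negate the roots.


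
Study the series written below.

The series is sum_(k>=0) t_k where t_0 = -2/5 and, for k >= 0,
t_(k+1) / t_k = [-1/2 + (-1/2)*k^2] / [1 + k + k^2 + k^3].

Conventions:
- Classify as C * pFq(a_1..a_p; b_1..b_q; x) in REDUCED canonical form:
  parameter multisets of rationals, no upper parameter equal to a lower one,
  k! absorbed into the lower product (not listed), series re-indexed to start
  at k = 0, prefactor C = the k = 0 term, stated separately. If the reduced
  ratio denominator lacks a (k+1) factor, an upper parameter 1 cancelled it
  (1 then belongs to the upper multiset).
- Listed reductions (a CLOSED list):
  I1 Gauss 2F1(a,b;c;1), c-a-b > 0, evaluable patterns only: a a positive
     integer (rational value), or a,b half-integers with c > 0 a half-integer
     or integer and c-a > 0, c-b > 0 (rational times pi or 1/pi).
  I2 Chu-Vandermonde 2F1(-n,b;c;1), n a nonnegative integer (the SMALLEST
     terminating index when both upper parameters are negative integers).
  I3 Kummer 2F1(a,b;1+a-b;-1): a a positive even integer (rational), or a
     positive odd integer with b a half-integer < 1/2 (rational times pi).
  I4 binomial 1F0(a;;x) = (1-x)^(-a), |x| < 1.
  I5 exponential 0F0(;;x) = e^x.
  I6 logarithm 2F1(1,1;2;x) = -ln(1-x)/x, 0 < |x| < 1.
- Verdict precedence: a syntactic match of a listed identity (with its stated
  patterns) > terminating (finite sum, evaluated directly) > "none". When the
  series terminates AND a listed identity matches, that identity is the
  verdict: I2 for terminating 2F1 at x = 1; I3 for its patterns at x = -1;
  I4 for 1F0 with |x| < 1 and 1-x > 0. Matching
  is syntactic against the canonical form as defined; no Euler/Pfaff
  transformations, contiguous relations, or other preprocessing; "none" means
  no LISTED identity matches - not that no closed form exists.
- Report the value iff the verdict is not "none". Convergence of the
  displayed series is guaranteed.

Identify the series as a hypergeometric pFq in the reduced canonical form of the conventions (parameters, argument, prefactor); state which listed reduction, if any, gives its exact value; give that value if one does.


Prefactor -2/5, argument -1/2: 0F0 with upper {-} over lower {-}. Verdict: this is exponential (I5) (the 0F0 exponential series at x = -1/2). Hence: (-2/5) * e^(-1/2).

Key step: x = (-1/2) and the expanded ratio factors over Q; C = -2/5, roots give parameters.
Adjacent-term ratio: r(k) = (-1/2) * 1 / [(k+1)] ; factor over Q: parameters, x = (-1/2), and C = -2/5.


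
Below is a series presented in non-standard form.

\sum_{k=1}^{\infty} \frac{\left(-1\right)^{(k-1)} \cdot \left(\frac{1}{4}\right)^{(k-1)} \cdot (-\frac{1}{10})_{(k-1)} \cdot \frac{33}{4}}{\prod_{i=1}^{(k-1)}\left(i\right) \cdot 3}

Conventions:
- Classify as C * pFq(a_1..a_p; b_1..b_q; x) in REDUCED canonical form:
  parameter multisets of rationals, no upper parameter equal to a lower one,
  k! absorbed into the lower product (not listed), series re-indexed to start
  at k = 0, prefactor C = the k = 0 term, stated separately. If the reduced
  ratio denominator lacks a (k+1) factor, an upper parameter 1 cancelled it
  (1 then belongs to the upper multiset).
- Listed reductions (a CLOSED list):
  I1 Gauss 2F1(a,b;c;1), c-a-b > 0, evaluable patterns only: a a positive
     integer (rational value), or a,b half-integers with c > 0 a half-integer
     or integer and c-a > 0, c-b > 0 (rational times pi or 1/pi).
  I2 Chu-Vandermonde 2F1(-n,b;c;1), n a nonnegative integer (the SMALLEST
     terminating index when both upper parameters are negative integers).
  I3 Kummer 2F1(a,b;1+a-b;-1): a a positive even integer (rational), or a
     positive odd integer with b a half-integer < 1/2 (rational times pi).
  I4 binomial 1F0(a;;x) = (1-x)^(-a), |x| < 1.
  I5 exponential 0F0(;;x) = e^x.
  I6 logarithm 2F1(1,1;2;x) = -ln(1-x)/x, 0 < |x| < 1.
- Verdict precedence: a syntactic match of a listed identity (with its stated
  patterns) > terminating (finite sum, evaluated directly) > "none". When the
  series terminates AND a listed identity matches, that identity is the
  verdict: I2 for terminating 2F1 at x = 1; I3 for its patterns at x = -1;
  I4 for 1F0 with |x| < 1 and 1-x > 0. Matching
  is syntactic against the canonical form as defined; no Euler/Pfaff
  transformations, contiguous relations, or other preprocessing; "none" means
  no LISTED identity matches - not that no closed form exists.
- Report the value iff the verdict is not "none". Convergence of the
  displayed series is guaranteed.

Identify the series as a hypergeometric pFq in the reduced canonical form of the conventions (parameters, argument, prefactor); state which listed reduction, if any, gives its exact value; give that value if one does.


x = -\frac{1}{4} here; the reduced form reads 1F0, upper {-\frac{1}{10}}, lower {-}, C = \frac{11}{4}. Verdict: the binomial series (I4) fires (the 1F0 binomial series: exponent 1/10, x = -\frac{1}{4}). Value: \frac{11}{4} \cdot \left(\frac{5}{4}\right)^{\frac{1}{10}}.

First insight: x = -\frac{1}{4} and the (-1)^k factor (C = 11/4, x = -1/4) folds into the argument's sign.
Adjacent-term ratio: r(k) = -\frac{1}{4} * (k-\frac{1}{10}) / [(k+1)] - rational; roots negated = parameters, x = -\frac{1}{4}, C = \frac{11}{4}.


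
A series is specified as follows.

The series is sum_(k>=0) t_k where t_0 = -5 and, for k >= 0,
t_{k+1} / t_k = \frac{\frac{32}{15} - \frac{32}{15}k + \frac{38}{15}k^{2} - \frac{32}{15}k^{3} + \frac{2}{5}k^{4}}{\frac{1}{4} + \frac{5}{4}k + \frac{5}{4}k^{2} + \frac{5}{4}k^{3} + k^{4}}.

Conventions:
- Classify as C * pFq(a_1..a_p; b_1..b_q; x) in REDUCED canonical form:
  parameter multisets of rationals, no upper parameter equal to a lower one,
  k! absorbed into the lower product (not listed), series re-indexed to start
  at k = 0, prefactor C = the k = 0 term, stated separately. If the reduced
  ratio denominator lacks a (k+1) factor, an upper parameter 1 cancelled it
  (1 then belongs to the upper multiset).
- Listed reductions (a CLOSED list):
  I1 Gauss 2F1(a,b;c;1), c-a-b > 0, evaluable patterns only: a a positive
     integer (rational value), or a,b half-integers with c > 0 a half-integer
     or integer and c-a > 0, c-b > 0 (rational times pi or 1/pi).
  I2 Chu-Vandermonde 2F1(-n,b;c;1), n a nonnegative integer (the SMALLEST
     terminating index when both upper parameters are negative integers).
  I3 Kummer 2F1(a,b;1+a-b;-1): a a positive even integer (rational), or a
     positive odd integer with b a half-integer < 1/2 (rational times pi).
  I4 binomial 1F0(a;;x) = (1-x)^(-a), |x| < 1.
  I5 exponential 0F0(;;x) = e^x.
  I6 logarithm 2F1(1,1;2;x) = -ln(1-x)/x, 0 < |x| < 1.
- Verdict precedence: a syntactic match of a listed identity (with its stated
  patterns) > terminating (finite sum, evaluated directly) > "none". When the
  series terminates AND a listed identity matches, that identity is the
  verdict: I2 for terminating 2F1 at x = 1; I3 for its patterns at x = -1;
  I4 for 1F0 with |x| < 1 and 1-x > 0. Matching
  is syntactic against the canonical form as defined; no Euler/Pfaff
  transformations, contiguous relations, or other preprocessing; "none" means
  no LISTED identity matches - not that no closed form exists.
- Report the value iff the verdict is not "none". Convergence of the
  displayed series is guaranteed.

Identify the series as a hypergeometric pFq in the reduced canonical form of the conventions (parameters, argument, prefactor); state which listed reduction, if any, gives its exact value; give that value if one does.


The tell: t_0 being -5, the expanded ratio factors over Q; C = -5, roots give parameters.
Consecutive-term ratio: r(k) = \frac{2}{5} * (k-4) (k-\frac{4}{3}) / [(k+\frac{1}{4}) (k+1)] - rational; roots negated = parameters, x = \frac{2}{5}, C = -5.

With C = -5: the canonical form is 2F1(-4, -\frac{4}{3}; \frac{1}{4}; \frac{2}{5}). Verdict: terminating at k = 4: the factor (-4)_k kills every later term; summing the 5 survivors is exact. Its exact value is -\frac{63947957}{1184625}.


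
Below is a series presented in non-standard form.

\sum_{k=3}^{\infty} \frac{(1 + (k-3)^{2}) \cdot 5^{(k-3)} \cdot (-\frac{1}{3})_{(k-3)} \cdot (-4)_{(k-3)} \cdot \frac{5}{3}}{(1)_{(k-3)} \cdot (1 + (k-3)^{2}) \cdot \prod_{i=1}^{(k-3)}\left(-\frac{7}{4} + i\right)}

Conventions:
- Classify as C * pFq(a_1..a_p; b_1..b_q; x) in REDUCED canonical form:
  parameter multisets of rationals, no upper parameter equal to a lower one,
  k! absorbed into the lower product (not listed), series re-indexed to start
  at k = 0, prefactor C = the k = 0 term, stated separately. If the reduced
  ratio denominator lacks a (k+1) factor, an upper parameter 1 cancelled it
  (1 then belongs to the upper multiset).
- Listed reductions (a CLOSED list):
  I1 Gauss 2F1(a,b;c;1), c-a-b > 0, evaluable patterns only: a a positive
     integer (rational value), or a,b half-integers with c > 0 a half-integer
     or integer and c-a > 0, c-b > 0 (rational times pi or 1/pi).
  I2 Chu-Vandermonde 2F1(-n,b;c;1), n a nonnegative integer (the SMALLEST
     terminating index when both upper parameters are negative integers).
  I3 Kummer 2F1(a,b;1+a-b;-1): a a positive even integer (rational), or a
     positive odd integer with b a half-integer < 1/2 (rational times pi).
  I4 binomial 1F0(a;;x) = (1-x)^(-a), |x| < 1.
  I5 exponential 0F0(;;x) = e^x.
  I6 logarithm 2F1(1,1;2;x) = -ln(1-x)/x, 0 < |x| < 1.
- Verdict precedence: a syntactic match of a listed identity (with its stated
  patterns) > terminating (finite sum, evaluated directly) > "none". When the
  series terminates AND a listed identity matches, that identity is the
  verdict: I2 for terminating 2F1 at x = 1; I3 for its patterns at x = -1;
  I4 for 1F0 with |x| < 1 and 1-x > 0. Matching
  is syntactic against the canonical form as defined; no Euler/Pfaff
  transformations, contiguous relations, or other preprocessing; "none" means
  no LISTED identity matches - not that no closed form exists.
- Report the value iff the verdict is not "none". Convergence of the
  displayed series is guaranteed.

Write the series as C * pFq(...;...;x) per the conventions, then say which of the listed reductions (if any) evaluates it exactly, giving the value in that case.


x = 5 here; the reduced form reads 2F1, upper {-4, -\frac{1}{3}}, lower {-\frac{3}{4}}, C = \frac{5}{3}. Verdict: terminating - upper -4 stops the sum at k = 4; the 5 terms are added exactly. Its exact value is \frac{6017735}{6561}.

Key observation: x = 5 and (1)_k (C = 5/3, x = 5) is k! itself.
Adjacent-term ratio: r(k) = 5 * (k-4) (k-\frac{1}{3}) / [(k-\frac{3}{4}) (k+1)] - rational in k, leading ratio 5; with t_0 = \frac{5}{3}, classification follows.
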